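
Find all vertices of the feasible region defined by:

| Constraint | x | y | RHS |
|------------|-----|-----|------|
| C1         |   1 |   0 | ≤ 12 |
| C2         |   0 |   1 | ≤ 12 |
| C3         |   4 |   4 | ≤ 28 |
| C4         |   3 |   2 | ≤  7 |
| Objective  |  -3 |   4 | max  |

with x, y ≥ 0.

(0, 0), (2.333, 0), (0, 3.5)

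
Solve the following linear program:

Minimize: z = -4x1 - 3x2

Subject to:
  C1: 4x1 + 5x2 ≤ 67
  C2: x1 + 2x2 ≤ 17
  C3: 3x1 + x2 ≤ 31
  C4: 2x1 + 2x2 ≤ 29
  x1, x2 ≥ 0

Evaluate the objective at each vertex of the feasible region:
  z(0, 0) = 0
  z(10.33, 0) = -41.33
  z(9, 4) = -48  ←
  z(0, 8.5) = -25.5
The minimum is at x1 = 9, x2 = 4.

x1 = 9, x2 = 4, z = -48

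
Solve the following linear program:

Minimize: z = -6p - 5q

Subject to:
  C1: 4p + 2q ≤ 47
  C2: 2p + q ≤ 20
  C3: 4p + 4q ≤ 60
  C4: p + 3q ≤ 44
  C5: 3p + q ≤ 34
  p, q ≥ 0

Evaluate the objective at each vertex of the feasible region:
  z(0, 0) = 0
  z(10, 0) = -60
  z(5, 10) = -80  ←
  z(0.5, 14.5) = -75.5
  z(0, 14.67) = -73.33
The minimum is at p = 5, q = 10.

p = 5, q = 10, z = -80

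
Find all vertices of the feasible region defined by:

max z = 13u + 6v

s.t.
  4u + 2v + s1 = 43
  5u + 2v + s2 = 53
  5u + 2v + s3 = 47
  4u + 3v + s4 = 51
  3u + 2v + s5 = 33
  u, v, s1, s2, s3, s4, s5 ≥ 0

(0, 0), (9.4, 0), (7, 6), (0, 16.5)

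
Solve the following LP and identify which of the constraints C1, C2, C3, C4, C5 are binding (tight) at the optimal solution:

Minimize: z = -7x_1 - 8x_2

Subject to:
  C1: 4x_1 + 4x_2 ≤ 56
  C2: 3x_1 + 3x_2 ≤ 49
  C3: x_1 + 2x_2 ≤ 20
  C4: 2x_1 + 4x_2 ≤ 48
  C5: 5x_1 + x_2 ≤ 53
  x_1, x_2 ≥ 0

At x_1 = 8, x_2 = 6, compute slack b - a·x for each constraint:
  C1: 56 − 56 = 0  (binding)
  C2: 49 − 42 = 7  (slack)
  C3: 20 − 20 = 0  (binding)
  C4: 48 − 40 = 8  (slack)
  C5: 53 − 46 = 7  (slack)

Optimal: x_1 = 8, x_2 = 6
Binding: C1, C3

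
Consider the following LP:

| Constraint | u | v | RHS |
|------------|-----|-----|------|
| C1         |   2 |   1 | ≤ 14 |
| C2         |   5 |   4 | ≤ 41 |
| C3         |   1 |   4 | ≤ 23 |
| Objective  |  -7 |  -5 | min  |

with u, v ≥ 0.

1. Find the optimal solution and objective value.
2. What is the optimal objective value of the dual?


1. u = 5, v = 4, z = -55
2. -55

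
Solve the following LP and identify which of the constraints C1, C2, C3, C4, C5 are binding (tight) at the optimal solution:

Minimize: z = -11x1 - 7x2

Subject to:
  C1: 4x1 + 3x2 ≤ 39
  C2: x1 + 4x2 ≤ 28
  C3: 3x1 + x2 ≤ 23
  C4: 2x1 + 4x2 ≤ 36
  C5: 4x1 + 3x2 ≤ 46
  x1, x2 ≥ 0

At x1 = 6, x2 = 5, compute slack b - a·x for each constraint:
  C1: 39 − 39 = 0  (binding)
  C2: 28 − 26 = 2  (slack)
  C3: 23 − 23 = 0  (binding)
  C4: 36 − 32 = 4  (slack)
  C5: 46 − 39 = 7  (slack)

Optimal: x1 = 6, x2 = 5
Binding: C1, C3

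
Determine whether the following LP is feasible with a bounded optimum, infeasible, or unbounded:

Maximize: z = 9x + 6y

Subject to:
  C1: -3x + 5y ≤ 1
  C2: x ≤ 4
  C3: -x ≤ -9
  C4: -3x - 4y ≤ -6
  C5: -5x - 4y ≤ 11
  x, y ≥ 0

Infeasible (no feasible solution exists)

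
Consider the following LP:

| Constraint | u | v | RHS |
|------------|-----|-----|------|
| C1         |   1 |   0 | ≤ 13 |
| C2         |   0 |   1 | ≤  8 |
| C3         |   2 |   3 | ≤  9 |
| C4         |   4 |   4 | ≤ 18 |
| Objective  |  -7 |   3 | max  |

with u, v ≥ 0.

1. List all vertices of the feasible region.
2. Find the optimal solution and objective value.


1. (0, 0), (4.5, 0), (0, 3)
2. u = 0, v = 3, z = 9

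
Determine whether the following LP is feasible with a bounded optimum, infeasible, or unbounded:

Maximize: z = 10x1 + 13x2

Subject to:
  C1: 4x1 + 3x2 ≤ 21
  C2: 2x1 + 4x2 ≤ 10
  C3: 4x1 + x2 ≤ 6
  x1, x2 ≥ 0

Feasible with a bounded optimal solution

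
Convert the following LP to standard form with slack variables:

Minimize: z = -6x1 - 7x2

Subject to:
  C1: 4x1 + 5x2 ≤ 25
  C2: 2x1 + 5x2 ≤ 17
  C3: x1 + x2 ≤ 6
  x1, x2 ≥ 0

min z = -6x1 - 7x2

s.t.
  4x1 + 5x2 + s1 = 25
  2x1 + 5x2 + s2 = 17
  x1 + x2 + s3 = 6
  x1, x2, s1, s2, s3 ≥ 0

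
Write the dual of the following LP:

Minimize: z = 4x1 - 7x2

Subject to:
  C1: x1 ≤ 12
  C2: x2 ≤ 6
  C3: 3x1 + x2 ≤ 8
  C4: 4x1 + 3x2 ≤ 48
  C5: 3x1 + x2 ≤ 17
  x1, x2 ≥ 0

Primal min cᵀx s.t. Ax ≤ b, x ≥ 0  →  Dual max −bᵀy s.t. Aᵀy ≥ −c, y ≥ 0.

Maximize: z = -12y1 - 6y2 - 8y3 - 48y4 - 17y5

Subject to:
  y1 + 3y3 + 4y4 + 3y5 ≥ -4
  y2 + y3 + 3y4 + y5 ≥ 7
  y1, y2, y3, y4, y5 ≥ 0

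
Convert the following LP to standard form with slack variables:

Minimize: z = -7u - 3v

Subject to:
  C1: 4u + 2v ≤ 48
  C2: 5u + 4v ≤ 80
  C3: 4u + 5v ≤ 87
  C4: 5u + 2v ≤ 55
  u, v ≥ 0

min z = -7u - 3v

s.t.
  4u + 2v + s1 = 48
  5u + 4v + s2 = 80
  4u + 5v + s3 = 87
  5u + 2v + s4 = 55
  u, v, s1, s2, s3, s4 ≥ 0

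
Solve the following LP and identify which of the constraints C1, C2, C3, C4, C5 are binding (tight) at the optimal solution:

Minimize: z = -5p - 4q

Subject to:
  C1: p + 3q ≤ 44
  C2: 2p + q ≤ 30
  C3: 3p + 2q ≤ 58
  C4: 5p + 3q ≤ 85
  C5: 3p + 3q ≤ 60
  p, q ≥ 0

At p = 10, q = 10, compute slack b - a·x for each constraint:
  C1: 44 − 40 = 4  (slack)
  C2: 30 − 30 = 0  (binding)
  C3: 58 − 50 = 8  (slack)
  C4: 85 − 80 = 5  (slack)
  C5: 60 − 60 = 0  (binding)

Optimal: p = 10, q = 10
Binding: C2, C5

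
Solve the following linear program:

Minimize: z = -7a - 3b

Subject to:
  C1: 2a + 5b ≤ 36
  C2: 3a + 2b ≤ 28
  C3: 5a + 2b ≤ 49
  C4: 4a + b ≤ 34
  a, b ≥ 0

Evaluate the objective at each vertex of the feasible region:
  z(0, 0) = 0
  z(8.5, 0) = -59.5
  z(8, 2) = -62  ←
  z(6.182, 4.727) = -57.45
  z(0, 7.2) = -21.6
The minimum is at a = 8, b = 2.

a = 8, b = 2, z = -62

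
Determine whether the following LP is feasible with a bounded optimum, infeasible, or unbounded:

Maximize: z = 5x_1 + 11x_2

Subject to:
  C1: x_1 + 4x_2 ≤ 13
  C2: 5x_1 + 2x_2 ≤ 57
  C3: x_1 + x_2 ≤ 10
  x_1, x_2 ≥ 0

Feasible with a bounded optimal solution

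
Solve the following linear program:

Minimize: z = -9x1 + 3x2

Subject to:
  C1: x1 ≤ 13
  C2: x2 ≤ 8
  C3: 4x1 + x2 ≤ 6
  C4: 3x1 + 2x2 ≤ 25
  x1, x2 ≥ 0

Evaluate the objective at each vertex of the feasible region:
  z(0, 0) = 0
  z(1.5, 0) = -13.5  ←
  z(0, 6) = 18
The minimum is at x1 = 1.5, x2 = 0.

x1 = 1.5, x2 = 0, z = -13.5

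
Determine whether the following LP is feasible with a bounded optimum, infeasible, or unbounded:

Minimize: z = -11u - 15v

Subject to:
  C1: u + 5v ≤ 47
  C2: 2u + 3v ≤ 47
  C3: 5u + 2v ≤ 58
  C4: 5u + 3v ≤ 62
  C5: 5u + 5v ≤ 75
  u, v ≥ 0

Feasible with a bounded optimal solution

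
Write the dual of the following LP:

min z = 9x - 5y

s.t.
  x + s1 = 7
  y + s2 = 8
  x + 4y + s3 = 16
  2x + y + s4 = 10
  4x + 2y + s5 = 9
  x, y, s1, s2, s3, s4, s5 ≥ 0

Primal min cᵀx s.t. Ax ≤ b, x ≥ 0  →  Dual max −bᵀy s.t. Aᵀy ≥ −c, y ≥ 0.

Maximize: z = -7y1 - 8y2 - 16y3 - 10y4 - 9y5

Subject to:
  y1 + y3 + 2y4 + 4y5 ≥ -9
  y2 + 4y3 + y4 + 2y5 ≥ 5
  y1, y2, y3, y4, y5 ≥ 0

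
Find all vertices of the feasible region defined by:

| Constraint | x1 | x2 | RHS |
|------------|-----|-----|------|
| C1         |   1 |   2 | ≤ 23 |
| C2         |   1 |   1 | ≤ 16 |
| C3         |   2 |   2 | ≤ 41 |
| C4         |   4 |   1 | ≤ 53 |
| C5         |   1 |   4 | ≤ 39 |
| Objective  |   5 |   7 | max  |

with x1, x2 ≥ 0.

(0, 0), (13.25, 0), (12.33, 3.667), (9, 7), (7, 8), (0, 9.75)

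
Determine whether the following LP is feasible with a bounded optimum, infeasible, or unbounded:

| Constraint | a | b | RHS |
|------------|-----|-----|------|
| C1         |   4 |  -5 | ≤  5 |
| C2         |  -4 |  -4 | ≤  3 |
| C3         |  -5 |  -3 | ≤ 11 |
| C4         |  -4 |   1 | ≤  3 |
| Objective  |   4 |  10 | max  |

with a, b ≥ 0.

Unbounded (objective can increase without bound)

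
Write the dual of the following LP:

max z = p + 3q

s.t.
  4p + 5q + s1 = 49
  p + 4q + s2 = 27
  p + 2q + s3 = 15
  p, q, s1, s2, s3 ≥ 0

Primal max cᵀx s.t. Ax ≤ b, x ≥ 0  →  Dual min bᵀy s.t. Aᵀy ≥ c, y ≥ 0.

Minimize: z = 49y1 + 27y2 + 15y3

Subject to:
  4y1 + y2 + y3 ≥ 1
  5y1 + 4y2 + 2y3 ≥ 3
  y1, y2, y3 ≥ 0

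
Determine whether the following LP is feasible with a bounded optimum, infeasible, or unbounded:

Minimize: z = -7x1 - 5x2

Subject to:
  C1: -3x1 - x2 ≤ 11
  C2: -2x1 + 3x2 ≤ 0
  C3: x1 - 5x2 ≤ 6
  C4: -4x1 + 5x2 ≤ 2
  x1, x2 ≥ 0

Unbounded (objective can decrease without bound)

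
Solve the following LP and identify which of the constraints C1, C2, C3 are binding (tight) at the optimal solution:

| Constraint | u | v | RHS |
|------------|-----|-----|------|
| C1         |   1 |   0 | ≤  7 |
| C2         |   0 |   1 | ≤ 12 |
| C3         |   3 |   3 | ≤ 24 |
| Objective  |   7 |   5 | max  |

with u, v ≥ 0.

At u = 7, v = 1, compute slack b - a·x for each constraint:
  C1: 7 − 7 = 0  (binding)
  C2: 12 − 1 = 11  (slack)
  C3: 24 − 24 = 0  (binding)

Optimal: u = 7, v = 1
Binding: C1, C3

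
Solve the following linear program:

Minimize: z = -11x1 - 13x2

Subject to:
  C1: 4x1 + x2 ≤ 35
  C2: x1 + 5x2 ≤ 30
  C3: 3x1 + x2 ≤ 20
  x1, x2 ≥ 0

Evaluate the objective at each vertex of the feasible region:
  z(0, 0) = 0
  z(6.667, 0) = -73.33
  z(5, 5) = -120  ←
  z(0, 6) = -78
The minimum is at x1 = 5, x2 = 5.

x1 = 5, x2 = 5, z = -120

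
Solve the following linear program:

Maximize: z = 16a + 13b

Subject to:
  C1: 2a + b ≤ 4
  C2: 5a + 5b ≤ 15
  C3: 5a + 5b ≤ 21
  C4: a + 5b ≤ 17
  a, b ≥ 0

Evaluate the objective at each vertex of the feasible region:
  z(0, 0) = 0
  z(2, 0) = 32
  z(1, 2) = 42  ←
  z(0, 3) = 39
The maximum is at a = 1, b = 2.

a = 1, b = 2, z = 42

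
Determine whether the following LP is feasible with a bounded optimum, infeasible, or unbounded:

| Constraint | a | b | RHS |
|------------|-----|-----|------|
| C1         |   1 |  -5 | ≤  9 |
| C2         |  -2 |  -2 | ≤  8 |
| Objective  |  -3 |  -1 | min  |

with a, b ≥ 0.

Unbounded (objective can decrease without bound)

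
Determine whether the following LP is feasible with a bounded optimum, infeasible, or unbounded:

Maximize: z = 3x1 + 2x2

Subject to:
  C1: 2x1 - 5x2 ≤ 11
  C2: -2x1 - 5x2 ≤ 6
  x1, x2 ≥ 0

Unbounded (objective can increase without bound)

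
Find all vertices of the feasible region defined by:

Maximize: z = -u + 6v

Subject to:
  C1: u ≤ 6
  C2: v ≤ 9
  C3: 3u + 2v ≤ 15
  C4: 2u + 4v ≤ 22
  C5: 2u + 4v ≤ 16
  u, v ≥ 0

(0, 0), (5, 0), (3.5, 2.25), (0, 4)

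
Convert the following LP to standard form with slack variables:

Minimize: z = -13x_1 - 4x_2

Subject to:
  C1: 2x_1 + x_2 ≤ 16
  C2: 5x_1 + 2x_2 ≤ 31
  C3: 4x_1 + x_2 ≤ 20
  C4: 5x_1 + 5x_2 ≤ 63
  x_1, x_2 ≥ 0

min z = -13x_1 - 4x_2

s.t.
  2x_1 + x_2 + s1 = 16
  5x_1 + 2x_2 + s2 = 31
  4x_1 + x_2 + s3 = 20
  5x_1 + 5x_2 + s4 = 63
  x_1, x_2, s1, s2, s3, s4 ≥ 0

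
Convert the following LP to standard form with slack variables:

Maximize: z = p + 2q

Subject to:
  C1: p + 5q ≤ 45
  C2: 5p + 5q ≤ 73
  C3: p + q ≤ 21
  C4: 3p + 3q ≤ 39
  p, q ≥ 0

max z = p + 2q

s.t.
  p + 5q + s1 = 45
  5p + 5q + s2 = 73
  p + q + s3 = 21
  3p + 3q + s4 = 39
  p, q, s1, s2, s3, s4 ≥ 0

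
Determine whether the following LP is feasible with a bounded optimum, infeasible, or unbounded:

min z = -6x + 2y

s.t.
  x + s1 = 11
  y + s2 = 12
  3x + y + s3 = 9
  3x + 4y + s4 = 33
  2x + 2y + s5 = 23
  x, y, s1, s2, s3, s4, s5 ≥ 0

Feasible with a bounded optimal solution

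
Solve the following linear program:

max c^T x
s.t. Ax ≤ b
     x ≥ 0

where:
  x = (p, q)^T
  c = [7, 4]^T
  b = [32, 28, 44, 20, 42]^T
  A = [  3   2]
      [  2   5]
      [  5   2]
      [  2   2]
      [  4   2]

Evaluate the objective at each vertex of the feasible region:
  z(0, 0) = 0
  z(8.8, 0) = 61.6
  z(8, 2) = 64  ←
  z(7.333, 2.667) = 62
  z(0, 5.6) = 22.4
The maximum is at p = 8, q = 2.

p = 8, q = 2, z = 64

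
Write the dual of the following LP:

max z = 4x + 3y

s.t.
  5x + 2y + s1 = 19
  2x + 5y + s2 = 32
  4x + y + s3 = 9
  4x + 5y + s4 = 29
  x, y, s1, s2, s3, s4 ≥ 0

Primal max cᵀx s.t. Ax ≤ b, x ≥ 0  →  Dual min bᵀy s.t. Aᵀy ≥ c, y ≥ 0.

Minimize: z = 19y1 + 32y2 + 9y3 + 29y4

Subject to:
  5y1 + 2y2 + 4y3 + 4y4 ≥ 4
  2y1 + 5y2 + y3 + 5y4 ≥ 3
  y1, y2, y3, y4 ≥ 0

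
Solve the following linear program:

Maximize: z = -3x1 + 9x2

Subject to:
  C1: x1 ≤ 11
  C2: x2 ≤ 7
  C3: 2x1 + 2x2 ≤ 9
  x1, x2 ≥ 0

Evaluate the objective at each vertex of the feasible region:
  z(0, 0) = 0
  z(4.5, 0) = -13.5
  z(0, 4.5) = 40.5  ←
The maximum is at x1 = 0, x2 = 4.5.

x1 = 0, x2 = 4.5, z = 40.5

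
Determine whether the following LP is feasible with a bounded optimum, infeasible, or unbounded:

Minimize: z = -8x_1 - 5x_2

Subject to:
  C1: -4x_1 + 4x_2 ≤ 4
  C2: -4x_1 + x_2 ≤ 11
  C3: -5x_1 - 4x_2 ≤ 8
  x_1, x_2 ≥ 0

Unbounded (objective can decrease without bound)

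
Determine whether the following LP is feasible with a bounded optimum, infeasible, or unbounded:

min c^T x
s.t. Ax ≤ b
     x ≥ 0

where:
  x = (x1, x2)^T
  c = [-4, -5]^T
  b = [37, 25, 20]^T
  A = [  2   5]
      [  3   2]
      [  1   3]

Feasible with a bounded optimal solution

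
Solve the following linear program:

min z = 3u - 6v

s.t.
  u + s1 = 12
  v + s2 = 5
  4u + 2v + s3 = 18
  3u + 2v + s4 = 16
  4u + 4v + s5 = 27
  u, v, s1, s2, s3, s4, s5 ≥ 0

Evaluate the objective at each vertex of the feasible region:
  z(0, 0) = 0
  z(4.5, 0) = 13.5
  z(2.25, 4.5) = -20.25
  z(1.75, 5) = -24.75
  z(0, 5) = -30  ←
The minimum is at u = 0, v = 5.

u = 0, v = 5, z = -30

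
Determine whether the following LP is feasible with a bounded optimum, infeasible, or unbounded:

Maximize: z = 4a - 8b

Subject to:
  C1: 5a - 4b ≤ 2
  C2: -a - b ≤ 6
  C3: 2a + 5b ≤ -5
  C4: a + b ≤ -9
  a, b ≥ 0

Infeasible (no feasible solution exists)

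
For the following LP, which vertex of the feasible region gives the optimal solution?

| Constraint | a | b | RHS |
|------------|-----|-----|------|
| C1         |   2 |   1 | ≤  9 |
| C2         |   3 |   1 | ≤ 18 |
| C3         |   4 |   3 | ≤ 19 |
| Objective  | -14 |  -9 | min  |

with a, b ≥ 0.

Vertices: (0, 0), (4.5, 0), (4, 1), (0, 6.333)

Evaluate the objective at each vertex of the feasible region:
  z(0, 0) = 0
  z(4.5, 0) = -63
  z(4, 1) = -65  ←
  z(0, 6.333) = -57
The minimum is at a = 4, b = 1.

(4, 1)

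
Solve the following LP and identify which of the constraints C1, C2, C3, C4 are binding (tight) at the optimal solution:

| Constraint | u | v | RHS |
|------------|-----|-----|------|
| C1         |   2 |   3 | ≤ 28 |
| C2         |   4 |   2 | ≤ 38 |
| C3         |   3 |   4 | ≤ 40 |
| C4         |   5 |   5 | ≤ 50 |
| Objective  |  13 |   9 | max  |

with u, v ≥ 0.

At u = 9, v = 1, compute slack b - a·x for each constraint:
  C1: 28 − 21 = 7  (slack)
  C2: 38 − 38 = 0  (binding)
  C3: 40 − 31 = 9  (slack)
  C4: 50 − 50 = 0  (binding)

Optimal: u = 9, v = 1
Binding: C2, C4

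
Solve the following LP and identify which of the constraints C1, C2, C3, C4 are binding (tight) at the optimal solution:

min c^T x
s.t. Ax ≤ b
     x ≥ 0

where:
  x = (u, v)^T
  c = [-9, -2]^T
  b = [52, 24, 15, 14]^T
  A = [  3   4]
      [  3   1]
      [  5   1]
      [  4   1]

At u = 1, v = 10, compute slack b - a·x for each constraint:
  C1: 52 − 43 = 9  (slack)
  C2: 24 − 13 = 11  (slack)
  C3: 15 − 15 = 0  (binding)
  C4: 14 − 14 = 0  (binding)

Optimal: u = 1, v = 10
Binding: C3, C4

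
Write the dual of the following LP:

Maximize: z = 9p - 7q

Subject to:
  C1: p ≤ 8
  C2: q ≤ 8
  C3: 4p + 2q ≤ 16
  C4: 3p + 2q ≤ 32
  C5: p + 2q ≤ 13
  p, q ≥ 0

Primal max cᵀx s.t. Ax ≤ b, x ≥ 0  →  Dual min bᵀy s.t. Aᵀy ≥ c, y ≥ 0.

Minimize: z = 8y1 + 8y2 + 16y3 + 32y4 + 13y5

Subject to:
  y1 + 4y3 + 3y4 + y5 ≥ 9
  y2 + 2y3 + 2y4 + 2y5 ≥ -7
  y1, y2, y3, y4, y5 ≥ 0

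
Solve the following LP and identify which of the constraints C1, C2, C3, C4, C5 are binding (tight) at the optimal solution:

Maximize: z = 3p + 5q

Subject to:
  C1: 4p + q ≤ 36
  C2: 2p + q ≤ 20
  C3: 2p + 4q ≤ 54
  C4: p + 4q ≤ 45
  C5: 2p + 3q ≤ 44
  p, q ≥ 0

At p = 5, q = 10, compute slack b - a·x for each constraint:
  C1: 36 − 30 = 6  (slack)
  C2: 20 − 20 = 0  (binding)
  C3: 54 − 50 = 4  (slack)
  C4: 45 − 45 = 0  (binding)
  C5: 44 − 40 = 4  (slack)

Optimal: p = 5, q = 10
Binding: C2, C4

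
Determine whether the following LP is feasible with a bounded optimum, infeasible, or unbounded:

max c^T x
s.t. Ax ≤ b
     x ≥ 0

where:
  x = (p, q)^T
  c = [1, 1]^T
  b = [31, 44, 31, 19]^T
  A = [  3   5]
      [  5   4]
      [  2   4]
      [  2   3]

Feasible with a bounded optimal solution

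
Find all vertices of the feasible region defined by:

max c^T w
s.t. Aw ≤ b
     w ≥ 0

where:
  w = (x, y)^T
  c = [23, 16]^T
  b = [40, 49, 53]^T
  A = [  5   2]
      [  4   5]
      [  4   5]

(0, 0), (8, 0), (6, 5), (0, 9.8)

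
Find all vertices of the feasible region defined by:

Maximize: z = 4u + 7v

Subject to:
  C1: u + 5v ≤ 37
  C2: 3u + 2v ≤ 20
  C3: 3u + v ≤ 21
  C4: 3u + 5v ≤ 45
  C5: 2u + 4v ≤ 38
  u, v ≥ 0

(0, 0), (6.667, 0), (2, 7), (0, 7.4)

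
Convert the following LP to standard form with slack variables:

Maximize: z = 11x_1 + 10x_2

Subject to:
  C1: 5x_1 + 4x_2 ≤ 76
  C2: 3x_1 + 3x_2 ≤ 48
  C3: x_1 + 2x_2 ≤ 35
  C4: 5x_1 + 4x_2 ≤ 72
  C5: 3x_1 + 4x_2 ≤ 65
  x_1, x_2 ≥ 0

max z = 11x_1 + 10x_2

s.t.
  5x_1 + 4x_2 + s1 = 76
  3x_1 + 3x_2 + s2 = 48
  x_1 + 2x_2 + s3 = 35
  5x_1 + 4x_2 + s4 = 72
  3x_1 + 4x_2 + s5 = 65
  x_1, x_2, s1, s2, s3, s4, s5 ≥ 0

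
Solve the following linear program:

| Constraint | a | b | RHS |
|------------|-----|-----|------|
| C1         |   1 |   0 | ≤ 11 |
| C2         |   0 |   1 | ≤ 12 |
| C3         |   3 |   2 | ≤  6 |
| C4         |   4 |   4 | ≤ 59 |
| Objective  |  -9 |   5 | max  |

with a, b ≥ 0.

Evaluate the objective at each vertex of the feasible region:
  z(0, 0) = 0
  z(2, 0) = -18
  z(0, 3) = 15  ←
The maximum is at a = 0, b = 3.

a = 0, b = 3, z = 15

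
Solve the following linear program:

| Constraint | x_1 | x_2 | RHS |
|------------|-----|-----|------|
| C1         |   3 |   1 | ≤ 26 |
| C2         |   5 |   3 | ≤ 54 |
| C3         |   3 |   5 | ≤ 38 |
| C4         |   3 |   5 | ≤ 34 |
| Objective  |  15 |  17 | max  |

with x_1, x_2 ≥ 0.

Evaluate the objective at each vertex of the feasible region:
  z(0, 0) = 0
  z(8.667, 0) = 130
  z(8, 2) = 154  ←
  z(0, 6.8) = 115.6
The maximum is at x_1 = 8, x_2 = 2.

x_1 = 8, x_2 = 2, z = 154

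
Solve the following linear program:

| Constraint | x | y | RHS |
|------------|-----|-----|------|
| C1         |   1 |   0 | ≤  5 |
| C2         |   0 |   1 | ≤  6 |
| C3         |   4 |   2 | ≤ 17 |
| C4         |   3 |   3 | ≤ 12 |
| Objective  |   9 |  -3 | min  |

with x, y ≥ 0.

Evaluate the objective at each vertex of the feasible region:
  z(0, 0) = 0
  z(4, 0) = 36
  z(0, 4) = -12  ←
The minimum is at x = 0, y = 4.

x = 0, y = 4, z = -12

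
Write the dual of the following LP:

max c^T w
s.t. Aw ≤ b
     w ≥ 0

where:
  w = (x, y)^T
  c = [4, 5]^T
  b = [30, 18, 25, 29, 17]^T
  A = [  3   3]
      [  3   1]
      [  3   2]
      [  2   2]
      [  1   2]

Primal max cᵀx s.t. Ax ≤ b, x ≥ 0  →  Dual min bᵀy s.t. Aᵀy ≥ c, y ≥ 0.

Minimize: z = 30y1 + 18y2 + 25y3 + 29y4 + 17y5

Subject to:
  3y1 + 3y2 + 3y3 + 2y4 + y5 ≥ 4
  3y1 + y2 + 2y3 + 2y4 + 2y5 ≥ 5
  y1, y2, y3, y4, y5 ≥ 0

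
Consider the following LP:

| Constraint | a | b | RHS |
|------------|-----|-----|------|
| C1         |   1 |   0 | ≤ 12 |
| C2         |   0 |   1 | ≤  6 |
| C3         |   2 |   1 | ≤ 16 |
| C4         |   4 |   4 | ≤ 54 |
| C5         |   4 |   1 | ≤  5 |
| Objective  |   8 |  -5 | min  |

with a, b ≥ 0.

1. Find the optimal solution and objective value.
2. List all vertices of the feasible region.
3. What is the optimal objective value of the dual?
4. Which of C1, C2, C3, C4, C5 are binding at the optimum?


1. a = 0, b = 5, z = -25
2. (0, 0), (1.25, 0), (0, 5)
3. -25
4. C5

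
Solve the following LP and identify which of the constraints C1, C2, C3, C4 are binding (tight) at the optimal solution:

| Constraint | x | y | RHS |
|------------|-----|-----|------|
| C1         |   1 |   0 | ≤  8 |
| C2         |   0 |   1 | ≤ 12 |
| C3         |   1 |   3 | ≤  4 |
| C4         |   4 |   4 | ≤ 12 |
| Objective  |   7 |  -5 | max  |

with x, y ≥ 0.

At x = 3, y = 0, compute slack b - a·x for each constraint:
  C1: 8 − 3 = 5  (slack)
  C2: 12 − 0 = 12  (slack)
  C3: 4 − 3 = 1  (slack)
  C4: 12 − 12 = 0  (binding)

Optimal: x = 3, y = 0
Binding: C4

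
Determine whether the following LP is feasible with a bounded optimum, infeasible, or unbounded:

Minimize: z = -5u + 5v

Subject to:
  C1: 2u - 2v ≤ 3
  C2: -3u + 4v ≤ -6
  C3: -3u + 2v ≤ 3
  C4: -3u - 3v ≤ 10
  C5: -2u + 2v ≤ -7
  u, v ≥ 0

Infeasible (no feasible solution exists)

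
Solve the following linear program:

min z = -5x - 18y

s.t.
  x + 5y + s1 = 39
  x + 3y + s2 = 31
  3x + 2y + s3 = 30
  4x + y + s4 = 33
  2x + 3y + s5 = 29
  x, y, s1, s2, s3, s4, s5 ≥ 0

Evaluate the objective at each vertex of the feasible region:
  z(0, 0) = 0
  z(8.25, 0) = -41.25
  z(7.2, 4.2) = -111.6
  z(6.4, 5.4) = -129.2
  z(4, 7) = -146  ←
  z(0, 7.8) = -140.4
The minimum is at x = 4, y = 7.

x = 4, y = 7, z = -146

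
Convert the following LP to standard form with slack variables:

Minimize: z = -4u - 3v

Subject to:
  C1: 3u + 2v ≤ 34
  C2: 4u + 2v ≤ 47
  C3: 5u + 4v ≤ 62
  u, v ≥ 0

min z = -4u - 3v

s.t.
  3u + 2v + s1 = 34
  4u + 2v + s2 = 47
  5u + 4v + s3 = 62
  u, v, s1, s2, s3 ≥ 0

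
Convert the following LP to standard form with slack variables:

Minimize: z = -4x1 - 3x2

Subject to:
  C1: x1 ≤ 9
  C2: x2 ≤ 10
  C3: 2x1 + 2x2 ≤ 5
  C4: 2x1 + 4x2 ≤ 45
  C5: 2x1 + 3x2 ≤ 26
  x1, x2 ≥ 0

min z = -4x1 - 3x2

s.t.
  x1 + s1 = 9
  x2 + s2 = 10
  2x1 + 2x2 + s3 = 5
  2x1 + 4x2 + s4 = 45
  2x1 + 3x2 + s5 = 26
  x1, x2, s1, s2, s3, s4, s5 ≥ 0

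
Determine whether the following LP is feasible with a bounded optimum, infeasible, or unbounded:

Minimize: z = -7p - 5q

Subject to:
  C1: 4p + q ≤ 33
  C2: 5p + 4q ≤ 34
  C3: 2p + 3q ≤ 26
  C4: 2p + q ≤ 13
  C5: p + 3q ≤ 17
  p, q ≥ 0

Feasible with a bounded optimal solution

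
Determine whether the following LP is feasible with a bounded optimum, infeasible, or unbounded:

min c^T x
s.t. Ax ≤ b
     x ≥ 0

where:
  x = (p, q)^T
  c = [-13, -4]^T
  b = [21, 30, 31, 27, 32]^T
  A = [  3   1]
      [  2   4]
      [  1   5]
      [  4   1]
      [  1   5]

Feasible with a bounded optimal solution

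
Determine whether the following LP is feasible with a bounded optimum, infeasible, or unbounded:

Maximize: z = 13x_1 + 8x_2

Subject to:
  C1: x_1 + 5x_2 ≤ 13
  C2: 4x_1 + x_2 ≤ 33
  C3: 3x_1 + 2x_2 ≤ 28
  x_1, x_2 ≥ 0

Feasible with a bounded optimal solution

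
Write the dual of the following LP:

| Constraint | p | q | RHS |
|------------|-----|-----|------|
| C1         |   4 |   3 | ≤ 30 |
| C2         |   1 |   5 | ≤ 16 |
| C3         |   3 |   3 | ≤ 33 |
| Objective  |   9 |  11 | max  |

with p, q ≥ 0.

Primal max cᵀx s.t. Ax ≤ b, x ≥ 0  →  Dual min bᵀy s.t. Aᵀy ≥ c, y ≥ 0.

Minimize: z = 30y1 + 16y2 + 33y3

Subject to:
  4y1 + y2 + 3y3 ≥ 9
  3y1 + 5y2 + 3y3 ≥ 11
  y1, y2, y3 ≥ 0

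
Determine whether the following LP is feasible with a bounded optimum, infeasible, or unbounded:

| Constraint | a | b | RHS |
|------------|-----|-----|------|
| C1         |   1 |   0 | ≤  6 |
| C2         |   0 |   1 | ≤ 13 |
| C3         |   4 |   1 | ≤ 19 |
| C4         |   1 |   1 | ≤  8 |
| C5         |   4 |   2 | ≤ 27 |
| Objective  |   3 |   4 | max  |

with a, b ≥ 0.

Feasible with a bounded optimal solution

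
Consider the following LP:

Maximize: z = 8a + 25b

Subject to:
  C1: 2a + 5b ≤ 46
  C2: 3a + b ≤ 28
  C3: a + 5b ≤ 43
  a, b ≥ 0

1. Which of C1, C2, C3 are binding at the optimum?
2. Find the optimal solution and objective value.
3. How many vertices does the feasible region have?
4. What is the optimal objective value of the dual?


1. C1, C3
2. a = 3, b = 8, z = 224
3. 5
4. 224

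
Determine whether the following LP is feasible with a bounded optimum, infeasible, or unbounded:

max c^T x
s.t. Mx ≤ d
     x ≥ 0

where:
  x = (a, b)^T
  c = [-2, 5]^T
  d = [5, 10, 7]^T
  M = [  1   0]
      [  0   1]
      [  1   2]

Feasible with a bounded optimal solution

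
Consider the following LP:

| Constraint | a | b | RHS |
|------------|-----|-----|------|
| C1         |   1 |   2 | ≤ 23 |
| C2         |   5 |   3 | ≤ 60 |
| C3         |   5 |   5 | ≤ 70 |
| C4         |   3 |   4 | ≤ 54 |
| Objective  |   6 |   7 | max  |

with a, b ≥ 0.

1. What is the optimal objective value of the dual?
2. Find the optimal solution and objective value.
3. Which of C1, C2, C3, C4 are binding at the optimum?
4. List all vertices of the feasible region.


1. 93
2. a = 5, b = 9, z = 93
3. C1, C3
4. (0, 0), (12, 0), (9, 5), (5, 9), (0, 11.5)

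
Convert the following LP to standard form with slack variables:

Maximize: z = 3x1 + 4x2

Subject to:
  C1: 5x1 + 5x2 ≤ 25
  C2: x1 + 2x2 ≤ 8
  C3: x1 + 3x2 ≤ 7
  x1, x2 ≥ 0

max z = 3x1 + 4x2

s.t.
  5x1 + 5x2 + s1 = 25
  x1 + 2x2 + s2 = 8
  x1 + 3x2 + s3 = 7
  x1, x2, s1, s2, s3 ≥ 0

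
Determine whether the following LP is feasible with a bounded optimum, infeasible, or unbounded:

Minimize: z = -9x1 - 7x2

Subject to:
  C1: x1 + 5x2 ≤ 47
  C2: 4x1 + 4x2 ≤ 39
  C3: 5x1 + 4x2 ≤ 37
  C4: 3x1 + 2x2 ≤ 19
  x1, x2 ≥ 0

Feasible with a bounded optimal solution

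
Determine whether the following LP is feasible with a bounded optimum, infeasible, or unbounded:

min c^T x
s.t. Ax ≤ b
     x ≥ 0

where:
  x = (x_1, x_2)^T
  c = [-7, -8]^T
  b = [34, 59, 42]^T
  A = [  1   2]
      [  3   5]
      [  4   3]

Feasible with a bounded optimal solution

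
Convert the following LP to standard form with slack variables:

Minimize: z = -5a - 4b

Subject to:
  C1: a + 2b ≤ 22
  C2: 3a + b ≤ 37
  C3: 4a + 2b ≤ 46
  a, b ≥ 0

min z = -5a - 4b

s.t.
  a + 2b + s1 = 22
  3a + b + s2 = 37
  4a + 2b + s3 = 46
  a, b, s1, s2, s3 ≥ 0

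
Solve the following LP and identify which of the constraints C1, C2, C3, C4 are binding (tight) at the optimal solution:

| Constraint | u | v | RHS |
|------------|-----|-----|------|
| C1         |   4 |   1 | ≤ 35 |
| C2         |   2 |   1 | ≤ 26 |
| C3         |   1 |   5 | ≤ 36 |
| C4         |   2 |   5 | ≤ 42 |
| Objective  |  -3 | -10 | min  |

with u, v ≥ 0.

At u = 6, v = 6, compute slack b - a·x for each constraint:
  C1: 35 − 30 = 5  (slack)
  C2: 26 − 18 = 8  (slack)
  C3: 36 − 36 = 0  (binding)
  C4: 42 − 42 = 0  (binding)

Optimal: u = 6, v = 6
Binding: C3, C4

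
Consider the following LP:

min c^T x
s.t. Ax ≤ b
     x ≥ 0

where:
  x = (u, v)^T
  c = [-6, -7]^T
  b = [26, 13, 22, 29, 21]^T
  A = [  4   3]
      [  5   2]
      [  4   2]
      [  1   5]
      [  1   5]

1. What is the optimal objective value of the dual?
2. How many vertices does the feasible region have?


1. -34
2. 4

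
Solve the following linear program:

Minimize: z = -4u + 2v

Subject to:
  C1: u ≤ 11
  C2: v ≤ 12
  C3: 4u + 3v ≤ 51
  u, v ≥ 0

Evaluate the objective at each vertex of the feasible region:
  z(0, 0) = 0
  z(11, 0) = -44  ←
  z(11, 2.333) = -39.33
  z(3.75, 12) = 9
  z(0, 12) = 24
The minimum is at u = 11, v = 0.

u = 11, v = 0, z = -44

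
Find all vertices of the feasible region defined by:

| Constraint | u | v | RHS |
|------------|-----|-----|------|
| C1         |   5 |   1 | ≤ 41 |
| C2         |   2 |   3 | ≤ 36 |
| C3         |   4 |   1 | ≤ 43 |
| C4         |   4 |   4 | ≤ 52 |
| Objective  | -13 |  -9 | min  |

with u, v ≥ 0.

(0, 0), (8.2, 0), (7, 6), (3, 10), (0, 12)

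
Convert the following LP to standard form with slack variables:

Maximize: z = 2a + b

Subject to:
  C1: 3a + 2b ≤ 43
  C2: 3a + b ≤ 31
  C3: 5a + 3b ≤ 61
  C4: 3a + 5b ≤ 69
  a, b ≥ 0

max z = 2a + b

s.t.
  3a + 2b + s1 = 43
  3a + b + s2 = 31
  5a + 3b + s3 = 61
  3a + 5b + s4 = 69
  a, b, s1, s2, s3, s4 ≥ 0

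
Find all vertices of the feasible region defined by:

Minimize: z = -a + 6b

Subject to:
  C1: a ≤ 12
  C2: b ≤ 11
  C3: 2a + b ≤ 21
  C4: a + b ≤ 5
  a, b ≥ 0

(0, 0), (5, 0), (0, 5)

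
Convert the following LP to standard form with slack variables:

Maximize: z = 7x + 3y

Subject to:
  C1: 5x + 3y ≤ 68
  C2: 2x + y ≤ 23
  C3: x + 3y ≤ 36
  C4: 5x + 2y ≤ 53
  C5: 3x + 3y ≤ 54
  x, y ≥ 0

max z = 7x + 3y

s.t.
  5x + 3y + s1 = 68
  2x + y + s2 = 23
  x + 3y + s3 = 36
  5x + 2y + s4 = 53
  3x + 3y + s5 = 54
  x, y, s1, s2, s3, s4, s5 ≥ 0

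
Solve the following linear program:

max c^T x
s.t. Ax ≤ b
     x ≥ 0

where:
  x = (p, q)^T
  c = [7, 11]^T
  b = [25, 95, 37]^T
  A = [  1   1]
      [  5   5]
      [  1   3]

Evaluate the objective at each vertex of the feasible region:
  z(0, 0) = 0
  z(19, 0) = 133
  z(10, 9) = 169  ←
  z(0, 12.33) = 135.7
The maximum is at p = 10, q = 9.

p = 10, q = 9, z = 169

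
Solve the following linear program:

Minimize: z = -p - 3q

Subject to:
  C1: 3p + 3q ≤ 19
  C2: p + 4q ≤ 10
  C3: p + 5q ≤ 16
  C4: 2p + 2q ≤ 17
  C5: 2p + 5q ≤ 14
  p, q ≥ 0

Evaluate the objective at each vertex of the feasible region:
  z(0, 0) = 0
  z(6.333, 0) = -6.333
  z(5.889, 0.4444) = -7.222
  z(2, 2) = -8  ←
  z(0, 2.5) = -7.5
The minimum is at p = 2, q = 2.

p = 2, q = 2, z = -8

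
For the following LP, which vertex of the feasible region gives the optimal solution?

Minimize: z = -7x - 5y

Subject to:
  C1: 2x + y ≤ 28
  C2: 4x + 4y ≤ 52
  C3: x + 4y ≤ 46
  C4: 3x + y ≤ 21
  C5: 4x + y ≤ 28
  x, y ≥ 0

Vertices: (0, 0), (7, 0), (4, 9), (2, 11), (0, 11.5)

Evaluate the objective at each vertex of the feasible region:
  z(0, 0) = 0
  z(7, 0) = -49
  z(4, 9) = -73  ←
  z(2, 11) = -69
  z(0, 11.5) = -57.5
The minimum is at x = 4, y = 9.

(4, 9)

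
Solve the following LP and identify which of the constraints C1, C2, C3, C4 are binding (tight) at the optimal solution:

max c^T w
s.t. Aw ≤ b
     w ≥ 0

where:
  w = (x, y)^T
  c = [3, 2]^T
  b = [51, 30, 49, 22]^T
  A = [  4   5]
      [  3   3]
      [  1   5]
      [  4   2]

At x = 1, y = 9, compute slack b - a·x for each constraint:
  C1: 51 − 49 = 2  (slack)
  C2: 30 − 30 = 0  (binding)
  C3: 49 − 46 = 3  (slack)
  C4: 22 − 22 = 0  (binding)

Optimal: x = 1, y = 9
Binding: C2, C4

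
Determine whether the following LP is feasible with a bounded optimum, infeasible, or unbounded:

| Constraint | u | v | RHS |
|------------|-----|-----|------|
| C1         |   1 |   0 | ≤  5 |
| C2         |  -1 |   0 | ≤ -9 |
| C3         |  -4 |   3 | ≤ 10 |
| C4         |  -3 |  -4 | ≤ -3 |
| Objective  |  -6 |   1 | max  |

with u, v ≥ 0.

Infeasible (no feasible solution exists)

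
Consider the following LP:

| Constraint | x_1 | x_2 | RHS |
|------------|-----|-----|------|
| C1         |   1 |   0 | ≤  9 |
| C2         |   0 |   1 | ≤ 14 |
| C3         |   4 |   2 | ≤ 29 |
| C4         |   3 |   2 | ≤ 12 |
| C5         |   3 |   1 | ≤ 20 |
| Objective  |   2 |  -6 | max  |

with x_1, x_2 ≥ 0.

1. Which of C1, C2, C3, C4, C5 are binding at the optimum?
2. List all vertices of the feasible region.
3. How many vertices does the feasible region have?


1. C4
2. (0, 0), (4, 0), (0, 6)
3. 3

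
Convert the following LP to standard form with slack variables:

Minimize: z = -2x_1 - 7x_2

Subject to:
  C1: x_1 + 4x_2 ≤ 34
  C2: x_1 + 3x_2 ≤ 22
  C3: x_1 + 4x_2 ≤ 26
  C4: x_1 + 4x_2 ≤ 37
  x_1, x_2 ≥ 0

min z = -2x_1 - 7x_2

s.t.
  x_1 + 4x_2 + s1 = 34
  x_1 + 3x_2 + s2 = 22
  x_1 + 4x_2 + s3 = 26
  x_1 + 4x_2 + s4 = 37
  x_1, x_2, s1, s2, s3, s4 ≥ 0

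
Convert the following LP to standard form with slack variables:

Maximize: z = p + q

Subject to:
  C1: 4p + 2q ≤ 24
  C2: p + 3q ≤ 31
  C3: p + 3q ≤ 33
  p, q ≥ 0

max z = p + q

s.t.
  4p + 2q + s1 = 24
  p + 3q + s2 = 31
  p + 3q + s3 = 33
  p, q, s1, s2, s3 ≥ 0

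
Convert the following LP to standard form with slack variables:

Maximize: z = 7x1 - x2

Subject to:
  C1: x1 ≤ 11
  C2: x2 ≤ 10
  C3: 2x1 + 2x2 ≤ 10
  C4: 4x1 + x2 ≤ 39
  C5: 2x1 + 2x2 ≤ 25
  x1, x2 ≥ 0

max z = 7x1 - x2

s.t.
  x1 + s1 = 11
  x2 + s2 = 10
  2x1 + 2x2 + s3 = 10
  4x1 + x2 + s4 = 39
  2x1 + 2x2 + s5 = 25
  x1, x2, s1, s2, s3, s4, s5 ≥ 0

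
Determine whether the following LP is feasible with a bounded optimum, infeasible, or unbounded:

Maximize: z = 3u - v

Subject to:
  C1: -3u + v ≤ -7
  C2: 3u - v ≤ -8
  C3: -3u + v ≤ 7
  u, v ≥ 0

Infeasible (no feasible solution exists)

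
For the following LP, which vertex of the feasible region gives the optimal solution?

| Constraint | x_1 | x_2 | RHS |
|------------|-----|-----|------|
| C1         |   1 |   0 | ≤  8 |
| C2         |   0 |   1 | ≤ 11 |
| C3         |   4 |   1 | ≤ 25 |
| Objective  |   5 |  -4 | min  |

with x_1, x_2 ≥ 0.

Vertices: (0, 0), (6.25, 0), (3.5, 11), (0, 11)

Evaluate the objective at each vertex of the feasible region:
  z(0, 0) = 0
  z(6.25, 0) = 31.25
  z(3.5, 11) = -26.5
  z(0, 11) = -44  ←
The minimum is at x_1 = 0, x_2 = 11.

(0, 11)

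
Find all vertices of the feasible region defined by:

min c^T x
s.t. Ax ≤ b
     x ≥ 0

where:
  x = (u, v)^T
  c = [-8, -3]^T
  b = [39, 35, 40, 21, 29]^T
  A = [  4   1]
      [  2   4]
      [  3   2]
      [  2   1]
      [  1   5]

(0, 0), (9.75, 0), (9, 3), (8.444, 4.111), (0, 5.8)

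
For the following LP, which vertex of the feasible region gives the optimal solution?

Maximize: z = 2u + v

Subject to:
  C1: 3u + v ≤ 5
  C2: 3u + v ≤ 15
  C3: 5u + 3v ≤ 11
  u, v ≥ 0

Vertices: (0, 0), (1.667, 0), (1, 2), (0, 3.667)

Evaluate the objective at each vertex of the feasible region:
  z(0, 0) = 0
  z(1.667, 0) = 3.333
  z(1, 2) = 4  ←
  z(0, 3.667) = 3.667
The maximum is at u = 1, v = 2.

(1, 2)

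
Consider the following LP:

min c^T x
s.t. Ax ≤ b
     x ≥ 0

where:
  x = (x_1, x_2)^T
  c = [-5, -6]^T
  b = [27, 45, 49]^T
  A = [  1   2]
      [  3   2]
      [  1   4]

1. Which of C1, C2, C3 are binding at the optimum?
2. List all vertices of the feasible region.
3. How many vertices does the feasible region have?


1. C1, C2
2. (0, 0), (15, 0), (9, 9), (5, 11), (0, 12.25)
3. 5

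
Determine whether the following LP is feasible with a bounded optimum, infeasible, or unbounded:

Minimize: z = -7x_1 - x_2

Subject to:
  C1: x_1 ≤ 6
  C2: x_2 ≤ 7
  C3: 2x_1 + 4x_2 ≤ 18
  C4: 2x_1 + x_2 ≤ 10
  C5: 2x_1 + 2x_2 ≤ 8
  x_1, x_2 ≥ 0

Feasible with a bounded optimal solution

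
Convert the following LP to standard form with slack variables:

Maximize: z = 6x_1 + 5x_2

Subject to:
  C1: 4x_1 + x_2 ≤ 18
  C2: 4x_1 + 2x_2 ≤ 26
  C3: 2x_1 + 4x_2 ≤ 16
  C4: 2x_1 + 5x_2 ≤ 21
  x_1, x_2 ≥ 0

max z = 6x_1 + 5x_2

s.t.
  4x_1 + x_2 + s1 = 18
  4x_1 + 2x_2 + s2 = 26
  2x_1 + 4x_2 + s3 = 16
  2x_1 + 5x_2 + s4 = 21
  x_1, x_2, s1, s2, s3, s4 ≥ 0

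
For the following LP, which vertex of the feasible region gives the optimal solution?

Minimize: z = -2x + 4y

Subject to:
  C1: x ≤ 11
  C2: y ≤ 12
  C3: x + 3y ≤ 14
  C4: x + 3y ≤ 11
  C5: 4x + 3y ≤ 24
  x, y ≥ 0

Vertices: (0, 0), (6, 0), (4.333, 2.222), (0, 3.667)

Evaluate the objective at each vertex of the feasible region:
  z(0, 0) = 0
  z(6, 0) = -12  ←
  z(4.333, 2.222) = 0.2222
  z(0, 3.667) = 14.67
The minimum is at x = 6, y = 0.

(6, 0)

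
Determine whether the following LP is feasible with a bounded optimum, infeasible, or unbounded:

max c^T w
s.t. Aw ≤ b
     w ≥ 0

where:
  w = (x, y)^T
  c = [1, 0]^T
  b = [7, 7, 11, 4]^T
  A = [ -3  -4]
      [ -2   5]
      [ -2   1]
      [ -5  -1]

Unbounded (objective can increase without bound)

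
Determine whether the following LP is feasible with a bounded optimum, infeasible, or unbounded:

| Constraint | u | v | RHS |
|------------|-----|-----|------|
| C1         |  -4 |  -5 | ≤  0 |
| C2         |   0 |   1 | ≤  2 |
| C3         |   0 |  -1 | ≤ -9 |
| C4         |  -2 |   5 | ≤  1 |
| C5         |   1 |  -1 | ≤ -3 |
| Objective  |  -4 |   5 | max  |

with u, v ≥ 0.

Infeasible (no feasible solution exists)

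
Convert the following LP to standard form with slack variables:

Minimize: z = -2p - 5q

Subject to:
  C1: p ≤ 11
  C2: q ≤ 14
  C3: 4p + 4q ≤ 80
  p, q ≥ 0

min z = -2p - 5q

s.t.
  p + s1 = 11
  q + s2 = 14
  4p + 4q + s3 = 80
  p, q, s1, s2, s3 ≥ 0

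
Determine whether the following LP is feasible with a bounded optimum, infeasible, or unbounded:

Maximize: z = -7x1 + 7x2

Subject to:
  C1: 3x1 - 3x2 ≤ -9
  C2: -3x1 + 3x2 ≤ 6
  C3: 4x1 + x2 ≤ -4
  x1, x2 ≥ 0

Infeasible (no feasible solution exists)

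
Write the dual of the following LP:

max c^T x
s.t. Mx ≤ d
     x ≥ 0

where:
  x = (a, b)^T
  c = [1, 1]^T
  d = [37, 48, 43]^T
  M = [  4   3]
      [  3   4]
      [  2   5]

Primal max cᵀx s.t. Ax ≤ b, x ≥ 0  →  Dual min bᵀy s.t. Aᵀy ≥ c, y ≥ 0.

Minimize: z = 37y1 + 48y2 + 43y3

Subject to:
  4y1 + 3y2 + 2y3 ≥ 1
  3y1 + 4y2 + 5y3 ≥ 1
  y1, y2, y3 ≥ 0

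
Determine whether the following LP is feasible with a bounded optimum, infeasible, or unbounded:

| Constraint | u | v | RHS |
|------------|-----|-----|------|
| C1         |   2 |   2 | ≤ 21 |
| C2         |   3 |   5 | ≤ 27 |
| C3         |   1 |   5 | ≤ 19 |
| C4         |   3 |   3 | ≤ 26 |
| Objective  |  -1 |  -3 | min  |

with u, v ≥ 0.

Feasible with a bounded optimal solution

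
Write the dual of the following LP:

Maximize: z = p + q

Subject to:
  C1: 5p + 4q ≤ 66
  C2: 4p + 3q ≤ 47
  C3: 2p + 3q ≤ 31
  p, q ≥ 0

Primal max cᵀx s.t. Ax ≤ b, x ≥ 0  →  Dual min bᵀy s.t. Aᵀy ≥ c, y ≥ 0.

Minimize: z = 66y1 + 47y2 + 31y3

Subject to:
  5y1 + 4y2 + 2y3 ≥ 1
  4y1 + 3y2 + 3y3 ≥ 1
  y1, y2, y3 ≥ 0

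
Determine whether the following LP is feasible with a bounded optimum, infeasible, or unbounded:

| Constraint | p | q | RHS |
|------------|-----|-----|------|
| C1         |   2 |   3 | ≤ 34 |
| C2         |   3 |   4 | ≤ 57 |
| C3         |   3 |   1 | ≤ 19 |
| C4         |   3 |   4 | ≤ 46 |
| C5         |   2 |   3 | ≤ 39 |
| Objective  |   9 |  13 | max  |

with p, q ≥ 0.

Feasible with a bounded optimal solution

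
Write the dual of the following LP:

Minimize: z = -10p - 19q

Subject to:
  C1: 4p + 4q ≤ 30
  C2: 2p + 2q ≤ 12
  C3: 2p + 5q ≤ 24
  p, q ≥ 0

Primal min cᵀx s.t. Ax ≤ b, x ≥ 0  →  Dual max −bᵀy s.t. Aᵀy ≥ −c, y ≥ 0.

Maximize: z = -30y1 - 12y2 - 24y3

Subject to:
  4y1 + 2y2 + 2y3 ≥ 10
  4y1 + 2y2 + 5y3 ≥ 19
  y1, y2, y3 ≥ 0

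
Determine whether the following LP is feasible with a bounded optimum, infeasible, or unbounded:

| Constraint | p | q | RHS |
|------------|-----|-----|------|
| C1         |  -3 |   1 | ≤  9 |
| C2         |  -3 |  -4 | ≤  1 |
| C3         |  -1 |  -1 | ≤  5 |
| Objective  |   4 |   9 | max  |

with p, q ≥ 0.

Unbounded (objective can increase without bound)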